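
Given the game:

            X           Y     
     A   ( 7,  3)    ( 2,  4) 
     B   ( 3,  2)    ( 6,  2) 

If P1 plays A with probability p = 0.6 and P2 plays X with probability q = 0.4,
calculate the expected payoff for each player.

E[P1] = 4.32, E[P2] = 2.96

Work:
E[P1] = p·q·π₁(A,X) + p·(1-q)·π₁(A,Y) + (1-p)·q·π₁(B,X) + (1-p)·(1-q)·π₁(B,Y)
= 0.6·0.4·7 + 0.6·0.6·2 + 0.4·0.4·3 + 0.4·0.6·6
= 4.32

E[P2] = 2.96 (similar calculation)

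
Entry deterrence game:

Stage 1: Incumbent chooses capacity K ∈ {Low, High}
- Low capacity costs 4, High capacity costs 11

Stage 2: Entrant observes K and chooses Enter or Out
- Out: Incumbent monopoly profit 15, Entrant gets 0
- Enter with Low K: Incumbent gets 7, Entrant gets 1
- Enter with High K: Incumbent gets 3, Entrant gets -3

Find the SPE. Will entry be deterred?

SPE: (High, Enter|Low, Out|High); Entry deterred. Incumbent net profit = 4

Work:
After Low K: Entrant enters (1 > 0)
After High K: Entrant stays out (-3 < 0)
Incumbent: Low → 7−4=3, High → 15−11=4
Incumbent chooses High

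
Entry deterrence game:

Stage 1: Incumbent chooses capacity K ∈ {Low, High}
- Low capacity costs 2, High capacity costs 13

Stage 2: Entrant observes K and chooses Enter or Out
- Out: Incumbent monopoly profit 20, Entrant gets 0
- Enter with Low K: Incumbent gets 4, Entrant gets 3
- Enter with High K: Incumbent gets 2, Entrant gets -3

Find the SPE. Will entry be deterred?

SPE: (High, Enter|Low, Out|High); Entry deterred. Incumbent net profit = 7

Work:
After Low K: Entrant enters (3 > 0)
After High K: Entrant stays out (-3 < 0)
Incumbent: Low → 4−2=2, High → 20−13=7
Incumbent chooses High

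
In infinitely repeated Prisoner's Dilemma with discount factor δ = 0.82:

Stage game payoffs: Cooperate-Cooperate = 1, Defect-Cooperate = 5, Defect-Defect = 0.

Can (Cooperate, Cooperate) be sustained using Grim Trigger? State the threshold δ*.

δ* = 0.8; since δ = 0.82 ≥ 0.8, cooperation can be sustained

Work:
For Grim Trigger:
Cooperate forever: 1/(1-δ)
Defect then punished: 5 + 0·δ/(1-δ)
Need: 1/(1-δ) ≥ 5 + 0·δ/(1-δ)
Solving: δ ≥ (T-R)/(T-P) = (5-1)/(5-0) = 0.8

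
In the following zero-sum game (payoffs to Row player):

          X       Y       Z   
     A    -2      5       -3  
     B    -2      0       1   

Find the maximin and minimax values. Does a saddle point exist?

Maximin = -2, Minimax = -2, Saddle: True

Work:
Row minimums: [-3, -2] → maximin = -2
Column maximums: [-2, 5, 1] → minimax = -2
Saddle point exists! Game value = -2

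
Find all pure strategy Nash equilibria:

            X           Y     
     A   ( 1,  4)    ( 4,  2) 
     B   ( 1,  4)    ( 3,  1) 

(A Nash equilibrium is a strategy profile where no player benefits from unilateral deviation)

Nash equilibrium: (A, X), (B, X)

Work:
Best responses:
  P1 vs X: payoffs [1, 1] → best response A/B (payoff 1)
  P1 vs Y: payoffs [4, 3] → best response A (payoff 4)
  P2 vs A: payoffs [4, 2] → best response X (payoff 4)
  P2 vs B: payoffs [4, 1] → best response X (payoff 4)
Mutual best responses: (A,X), (B,X) → Nash equilibria.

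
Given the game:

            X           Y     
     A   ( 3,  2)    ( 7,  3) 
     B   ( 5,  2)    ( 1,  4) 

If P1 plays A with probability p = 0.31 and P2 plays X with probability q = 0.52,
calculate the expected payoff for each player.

E[P1] = 3.6504, E[P2] = 2.8112

Work:
E[P1] = p·q·π₁(A,X) + p·(1-q)·π₁(A,Y) + (1-p)·q·π₁(B,X) + (1-p)·(1-q)·π₁(B,Y)
= 0.31·0.52·3 + 0.31·0.48·7 + 0.69·0.52·5 + 0.69·0.48·1
= 3.6504

E[P2] = 2.8112 (similar calculation)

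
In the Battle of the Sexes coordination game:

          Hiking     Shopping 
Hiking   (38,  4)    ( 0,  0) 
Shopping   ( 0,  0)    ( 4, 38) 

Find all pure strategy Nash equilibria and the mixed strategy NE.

Pure NE: (Hiking, Hiking) and (Shopping, Shopping); Mixed NE: p = 0.9048, q = 0.0952

Work:
Check pure NE:
(Hiking, Hiking): (38, 4) - no unilateral deviation beneficial
(Shopping, Shopping): (4, 38) - no unilateral deviation beneficial
Mixed NE: P1 plays Hiking with p = 0.9048, P2 plays Hiking with q = 0.0952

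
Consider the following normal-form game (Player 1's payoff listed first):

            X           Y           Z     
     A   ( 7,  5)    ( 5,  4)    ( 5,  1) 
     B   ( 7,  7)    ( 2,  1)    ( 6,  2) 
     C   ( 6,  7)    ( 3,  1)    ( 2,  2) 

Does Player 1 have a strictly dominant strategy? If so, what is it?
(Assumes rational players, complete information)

No strictly dominant strategy exists for Player 1

Work:
A strategy strictly dominates another if it gives a strictly higher payoff against every opponent action. Compare each pair of P1's strategies column-by-column:
  A vs B: [7 vs 7, 5 vs 2, 5 vs 6] → A does not strictly dominate B (column X: 7 ≤ 7)
  A vs C: [7 vs 6, 5 vs 3, 5 vs 2] → A strictly dominates C
  B vs A: [7 vs 7, 2 vs 5, 6 vs 5] → B does not strictly dominate A (column X: 7 ≤ 7)
  B vs C: [7 vs 6, 2 vs 3, 6 vs 2] → B does not strictly dominate C (column Y: 2 ≤ 3)
  C vs A: [6 vs 7, 3 vs 5, 2 vs 5] → C does not strictly dominate A (column X: 6 ≤ 7)
  C vs B: [6 vs 7, 3 vs 2, 2 vs 6] → C does not strictly dominate B (column X: 6 ≤ 7)
No single strategy strictly dominates all others → no strictly dominant strategy.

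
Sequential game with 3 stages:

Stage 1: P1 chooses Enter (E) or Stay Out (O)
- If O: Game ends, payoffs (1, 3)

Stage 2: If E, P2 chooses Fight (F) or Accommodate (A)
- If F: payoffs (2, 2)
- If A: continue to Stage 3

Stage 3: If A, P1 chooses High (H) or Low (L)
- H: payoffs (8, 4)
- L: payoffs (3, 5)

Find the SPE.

SPE: (E, A, H); Outcome (8, 4)

Work:
Stage 3: P1 chooses H (8 vs 3)
Stage 2: P2: F->2, A->4 (anticipating H). Choose A
Stage 1: P1: O->1, E->8 (anticipating A, H). Choose E
SPE path: E -> A -> H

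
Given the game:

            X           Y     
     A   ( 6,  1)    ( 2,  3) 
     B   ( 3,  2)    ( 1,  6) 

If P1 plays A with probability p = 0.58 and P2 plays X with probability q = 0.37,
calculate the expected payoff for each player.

E[P1] = 2.7492, E[P2] = 3.2092

Work:
E[P1] = p·q·π₁(A,X) + p·(1-q)·π₁(A,Y) + (1-p)·q·π₁(B,X) + (1-p)·(1-q)·π₁(B,Y)
= 0.58·0.37·6 + 0.58·0.63·2 + 0.42·0.37·3 + 0.42·0.63·1
= 2.7492

E[P2] = 3.2092 (similar calculation)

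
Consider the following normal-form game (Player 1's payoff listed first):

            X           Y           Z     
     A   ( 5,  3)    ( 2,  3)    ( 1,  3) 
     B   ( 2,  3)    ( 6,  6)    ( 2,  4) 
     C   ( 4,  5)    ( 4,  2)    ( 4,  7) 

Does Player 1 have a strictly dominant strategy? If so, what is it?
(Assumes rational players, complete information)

No strictly dominant strategy exists for Player 1

Work:
A strategy strictly dominates another if it gives a strictly higher payoff against every opponent action. Compare each pair of P1's strategies column-by-column:
  A vs B: [5 vs 2, 2 vs 6, 1 vs 2] → A does not strictly dominate B (column Y: 2 ≤ 6)
  A vs C: [5 vs 4, 2 vs 4, 1 vs 4] → A does not strictly dominate C (column Y: 2 ≤ 4)
  B vs A: [2 vs 5, 6 vs 2, 2 vs 1] → B does not strictly dominate A (column X: 2 ≤ 5)
  B vs C: [2 vs 4, 6 vs 4, 2 vs 4] → B does not strictly dominate C (column X: 2 ≤ 4)
  C vs A: [4 vs 5, 4 vs 2, 4 vs 1] → C does not strictly dominate A (column X: 4 ≤ 5)
  C vs B: [4 vs 2, 4 vs 6, 4 vs 2] → C does not strictly dominate B (column Y: 4 ≤ 6)
No single strategy strictly dominates all others → no strictly dominant strategy.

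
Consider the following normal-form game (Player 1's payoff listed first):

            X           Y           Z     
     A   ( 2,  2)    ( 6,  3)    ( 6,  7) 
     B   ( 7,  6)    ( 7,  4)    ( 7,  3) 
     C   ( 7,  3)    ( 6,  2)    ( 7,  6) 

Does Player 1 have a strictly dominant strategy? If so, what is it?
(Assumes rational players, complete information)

No strictly dominant strategy exists for Player 1

Work:
A strategy strictly dominates another if it gives a strictly higher payoff against every opponent action. Compare each pair of P1's strategies column-by-column:
  A vs B: [2 vs 7, 6 vs 7, 6 vs 7] → A does not strictly dominate B (column X: 2 ≤ 7)
  A vs C: [2 vs 7, 6 vs 6, 6 vs 7] → A does not strictly dominate C (column X: 2 ≤ 7)
  B vs A: [7 vs 2, 7 vs 6, 7 vs 6] → B strictly dominates A
  B vs C: [7 vs 7, 7 vs 6, 7 vs 7] → B does not strictly dominate C (column X: 7 ≤ 7)
  C vs A: [7 vs 2, 6 vs 6, 7 vs 6] → C does not strictly dominate A (column Y: 6 ≤ 6)
  C vs B: [7 vs 7, 6 vs 7, 7 vs 7] → C does not strictly dominate B (column X: 7 ≤ 7)
No single strategy strictly dominates all others → no strictly dominant strategy.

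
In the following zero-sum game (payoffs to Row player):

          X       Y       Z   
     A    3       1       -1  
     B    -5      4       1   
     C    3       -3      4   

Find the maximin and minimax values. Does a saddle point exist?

Maximin = -1, Minimax = 3, Saddle: False

Work:
Row minimums: [-1, -5, -3] → maximin = -1
Column maximums: [3, 4, 4] → minimax = 3
No saddle point (maximin ≠ minimax). Mixed strategy needed.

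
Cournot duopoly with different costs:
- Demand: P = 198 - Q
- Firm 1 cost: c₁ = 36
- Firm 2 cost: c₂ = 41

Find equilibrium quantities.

q₁* = 55.67, q₂* = 50.67

Work:
Reaction: q₁ = (198 - 36 - q₂)/2
Reaction: q₂ = (198 - 41 - q₁)/2
Solve simultaneously:
q₁* = (198 - 2×36 + 41)/3 = 55.67
q₂* = (198 - 2×41 + 36)/3 = 50.67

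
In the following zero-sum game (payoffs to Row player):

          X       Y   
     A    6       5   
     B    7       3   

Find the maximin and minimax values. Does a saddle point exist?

Maximin = 5, Minimax = 5, Saddle: True

Work:
Row minimums: [5, 3] → maximin = 5
Column maximums: [7, 5] → minimax = 5
Saddle point exists! Game value = 5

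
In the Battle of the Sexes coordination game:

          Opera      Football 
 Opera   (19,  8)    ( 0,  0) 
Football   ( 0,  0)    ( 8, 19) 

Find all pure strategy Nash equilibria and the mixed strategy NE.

Pure NE: (Opera, Opera) and (Football, Football); Mixed NE: p = 0.7037, q = 0.2963

Work:
Check pure NE:
(Opera, Opera): (19, 8) - no unilateral deviation beneficial
(Football, Football): (8, 19) - no unilateral deviation beneficial
Mixed NE: P1 plays Opera with p = 0.7037, P2 plays Opera with q = 0.2963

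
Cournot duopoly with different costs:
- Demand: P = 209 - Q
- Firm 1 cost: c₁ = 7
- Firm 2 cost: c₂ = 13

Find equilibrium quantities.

q₁* = 69.33, q₂* = 63.33

Work:
Reaction: q₁ = (209 - 7 - q₂)/2
Reaction: q₂ = (209 - 13 - q₁)/2
Solve simultaneously:
q₁* = (209 - 2×7 + 13)/3 = 69.33
q₂* = (209 - 2×13 + 7)/3 = 63.33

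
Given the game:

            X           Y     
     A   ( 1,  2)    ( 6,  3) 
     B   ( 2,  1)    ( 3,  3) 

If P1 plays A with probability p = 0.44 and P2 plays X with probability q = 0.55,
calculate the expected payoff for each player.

E[P1] = 2.802, E[P2] = 2.142

Work:
E[P1] = p·q·π₁(A,X) + p·(1-q)·π₁(A,Y) + (1-p)·q·π₁(B,X) + (1-p)·(1-q)·π₁(B,Y)
= 0.44·0.55·1 + 0.44·0.45·6 + 0.56·0.55·2 + 0.56·0.45·3
= 2.802

E[P2] = 2.142 (similar calculation)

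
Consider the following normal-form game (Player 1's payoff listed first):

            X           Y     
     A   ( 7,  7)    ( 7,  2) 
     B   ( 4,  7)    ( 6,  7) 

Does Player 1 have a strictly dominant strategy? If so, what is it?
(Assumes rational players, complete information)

Yes, Player 1's strictly dominant strategy is A

Work:
A strategy strictly dominates another if it gives a strictly higher payoff against every opponent action. Compare each pair of P1's strategies column-by-column:
  A vs B: [7 vs 4, 7 vs 6] → A strictly dominates B
  B vs A: [4 vs 7, 6 vs 7] → B does not strictly dominate A (column X: 4 ≤ 7)
A strictly dominates every other strategy → strictly dominant.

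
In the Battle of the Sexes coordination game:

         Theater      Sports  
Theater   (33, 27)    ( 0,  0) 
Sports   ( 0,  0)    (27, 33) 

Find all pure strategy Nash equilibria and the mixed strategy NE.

Pure NE: (Theater, Theater) and (Sports, Sports); Mixed NE: p = 0.55, q = 0.45

Work:
Check pure NE:
(Theater, Theater): (33, 27) - no unilateral deviation beneficial
(Sports, Sports): (27, 33) - no unilateral deviation beneficial
Mixed NE: P1 plays Theater with p = 0.55, P2 plays Theater with q = 0.45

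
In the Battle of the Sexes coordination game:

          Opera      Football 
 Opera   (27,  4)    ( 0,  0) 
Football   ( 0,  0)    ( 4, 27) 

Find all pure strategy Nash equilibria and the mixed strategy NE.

Pure NE: (Opera, Opera) and (Football, Football); Mixed NE: p = 0.871, q = 0.129

Work:
Check pure NE:
(Opera, Opera): (27, 4) - no unilateral deviation beneficial
(Football, Football): (4, 27) - no unilateral deviation beneficial
Mixed NE: P1 plays Opera with p = 0.871, P2 plays Opera with q = 0.129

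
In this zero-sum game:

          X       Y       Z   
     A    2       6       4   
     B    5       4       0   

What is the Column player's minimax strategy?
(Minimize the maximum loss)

Column should play Z, value = 4

Work:
Column player minimizes Row's maximum payoff:
Column X: max payoff to Row = 5
Column Y: max payoff to Row = 6
Column Z: max payoff to Row = 4
Minimum is 4, achieved by column Z.
Minimax strategy: Z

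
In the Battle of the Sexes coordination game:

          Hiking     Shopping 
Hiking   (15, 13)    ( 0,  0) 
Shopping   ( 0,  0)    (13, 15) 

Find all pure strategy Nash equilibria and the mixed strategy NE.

Pure NE: (Hiking, Hiking) and (Shopping, Shopping); Mixed NE: p = 0.5357, q = 0.4643

Work:
Check pure NE:
(Hiking, Hiking): (15, 13) - no unilateral deviation beneficial
(Shopping, Shopping): (13, 15) - no unilateral deviation beneficial
Mixed NE: P1 plays Hiking with p = 0.5357, P2 plays Hiking with q = 0.4643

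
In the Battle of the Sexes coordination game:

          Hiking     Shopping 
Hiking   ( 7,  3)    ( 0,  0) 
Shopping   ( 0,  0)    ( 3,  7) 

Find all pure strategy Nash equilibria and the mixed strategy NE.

Pure NE: (Hiking, Hiking) and (Shopping, Shopping); Mixed NE: p = 0.7, q = 0.3

Work:
Check pure NE:
(Hiking, Hiking): (7, 3) - no unilateral deviation beneficial
(Shopping, Shopping): (3, 7) - no unilateral deviation beneficial
Mixed NE: P1 plays Hiking with p = 0.7, P2 plays Hiking with q = 0.3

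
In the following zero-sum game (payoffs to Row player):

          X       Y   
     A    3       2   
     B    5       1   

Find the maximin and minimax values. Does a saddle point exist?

Maximin = 2, Minimax = 2, Saddle: True

Work:
Row minimums: [2, 1] → maximin = 2
Column maximums: [5, 2] → minimax = 2
Saddle point exists! Game value = 2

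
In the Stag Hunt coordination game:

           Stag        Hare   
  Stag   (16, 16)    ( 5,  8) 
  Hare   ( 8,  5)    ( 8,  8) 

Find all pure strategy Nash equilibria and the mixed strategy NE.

Pure NE: (Stag, Stag) and (Hare, Hare); Mixed NE: p = 0.2727, q = 0.2727

Work:
Check pure NE:
(Stag, Stag): (16, 16) - no unilateral deviation beneficial
(Hare, Hare): (8, 8) - no unilateral deviation beneficial
Mixed NE: P1 plays Stag with p = 0.2727, P2 plays Stag with q = 0.2727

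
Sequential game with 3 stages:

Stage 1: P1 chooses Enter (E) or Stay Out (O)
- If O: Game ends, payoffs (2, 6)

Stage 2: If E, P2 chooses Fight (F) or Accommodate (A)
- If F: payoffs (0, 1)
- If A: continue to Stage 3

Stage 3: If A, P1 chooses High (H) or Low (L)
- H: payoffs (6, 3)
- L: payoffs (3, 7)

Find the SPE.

SPE: (E, A, H); Outcome (6, 3)

Work:
Stage 3: P1 chooses H (6 vs 3)
Stage 2: P2: F->1, A->3 (anticipating H). Choose A
Stage 1: P1: O->2, E->6 (anticipating A, H). Choose E
SPE path: E -> A -> H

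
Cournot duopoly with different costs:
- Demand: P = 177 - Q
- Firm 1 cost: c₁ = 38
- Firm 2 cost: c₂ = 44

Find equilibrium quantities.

q₁* = 48.33, q₂* = 42.33

Work:
Reaction: q₁ = (177 - 38 - q₂)/2
Reaction: q₂ = (177 - 44 - q₁)/2
Solve simultaneously:
q₁* = (177 - 2×38 + 44)/3 = 48.33
q₂* = (177 - 2×44 + 38)/3 = 42.33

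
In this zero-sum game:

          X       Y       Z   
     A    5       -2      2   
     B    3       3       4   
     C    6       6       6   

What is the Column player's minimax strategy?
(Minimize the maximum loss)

Column should play X or Y or Z (all achieve the minimum), value = 6

Work:
Column player minimizes Row's maximum payoff:
Column X: max payoff to Row = 6
Column Y: max payoff to Row = 6
Column Z: max payoff to Row = 6
Minimum is 6, achieved by columns X, Y, Z (tied).
Each of X or Y or Z is a minimax strategy.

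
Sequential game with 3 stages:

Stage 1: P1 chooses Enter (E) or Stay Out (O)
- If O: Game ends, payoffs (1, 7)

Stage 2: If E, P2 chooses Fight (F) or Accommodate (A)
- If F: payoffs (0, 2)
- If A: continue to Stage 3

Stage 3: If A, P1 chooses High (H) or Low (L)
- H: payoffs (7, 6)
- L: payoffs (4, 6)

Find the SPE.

SPE: (E, A, H); Outcome (7, 6)

Work:
Stage 3: P1 chooses H (7 vs 4)
Stage 2: P2: F->2, A->6 (anticipating H). Choose A
Stage 1: P1: O->1, E->7 (anticipating A, H). Choose E
SPE path: E -> A -> H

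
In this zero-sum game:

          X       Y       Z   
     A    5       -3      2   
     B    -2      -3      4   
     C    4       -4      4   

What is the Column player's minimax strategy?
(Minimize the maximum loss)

Column should play Y, value = -3

Work:
Column player minimizes Row's maximum payoff:
Column X: max payoff to Row = 5
Column Y: max payoff to Row = -3
Column Z: max payoff to Row = 4
Minimum is -3, achieved by column Y.
Minimax strategy: Y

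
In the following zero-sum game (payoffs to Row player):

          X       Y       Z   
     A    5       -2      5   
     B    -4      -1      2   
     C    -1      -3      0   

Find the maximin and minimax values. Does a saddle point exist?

Maximin = -2, Minimax = -1, Saddle: False

Work:
Row minimums: [-2, -4, -3] → maximin = -2
Column maximums: [5, -1, 5] → minimax = -1
No saddle point (maximin ≠ minimax). Mixed strategy needed.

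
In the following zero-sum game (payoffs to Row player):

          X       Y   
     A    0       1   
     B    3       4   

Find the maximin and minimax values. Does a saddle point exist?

Maximin = 3, Minimax = 3, Saddle: True

Work:
Row minimums: [0, 3] → maximin = 3
Column maximums: [3, 4] → minimax = 3
Saddle point exists! Game value = 3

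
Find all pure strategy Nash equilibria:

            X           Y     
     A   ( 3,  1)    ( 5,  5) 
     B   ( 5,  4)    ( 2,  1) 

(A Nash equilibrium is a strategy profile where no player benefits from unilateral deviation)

Nash equilibrium: (A, Y), (B, X)

Work:
Best responses:
  P1 vs X: payoffs [3, 5] → best response B (payoff 5)
  P1 vs Y: payoffs [5, 2] → best response A (payoff 5)
  P2 vs A: payoffs [1, 5] → best response Y (payoff 5)
  P2 vs B: payoffs [4, 1] → best response X (payoff 4)
Mutual best responses: (A,Y), (B,X) → Nash equilibria.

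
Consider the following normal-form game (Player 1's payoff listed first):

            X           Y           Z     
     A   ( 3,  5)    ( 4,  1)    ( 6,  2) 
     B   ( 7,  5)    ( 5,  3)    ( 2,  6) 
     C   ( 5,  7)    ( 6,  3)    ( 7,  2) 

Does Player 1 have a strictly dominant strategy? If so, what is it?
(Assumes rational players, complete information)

No strictly dominant strategy exists for Player 1

Work:
A strategy strictly dominates another if it gives a strictly higher payoff against every opponent action. Compare each pair of P1's strategies column-by-column:
  A vs B: [3 vs 7, 4 vs 5, 6 vs 2] → A does not strictly dominate B (column X: 3 ≤ 7)
  A vs C: [3 vs 5, 4 vs 6, 6 vs 7] → A does not strictly dominate C (column X: 3 ≤ 5)
  B vs A: [7 vs 3, 5 vs 4, 2 vs 6] → B does not strictly dominate A (column Z: 2 ≤ 6)
  B vs C: [7 vs 5, 5 vs 6, 2 vs 7] → B does not strictly dominate C (column Y: 5 ≤ 6)
  C vs A: [5 vs 3, 6 vs 4, 7 vs 6] → C strictly dominates A
  C vs B: [5 vs 7, 6 vs 5, 7 vs 2] → C does not strictly dominate B (column X: 5 ≤ 7)
No single strategy strictly dominates all others → no strictly dominant strategy.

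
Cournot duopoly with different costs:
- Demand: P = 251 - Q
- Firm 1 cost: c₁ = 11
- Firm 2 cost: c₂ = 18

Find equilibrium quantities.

q₁* = 82.33, q₂* = 75.33

Work:
Reaction: q₁ = (251 - 11 - q₂)/2
Reaction: q₂ = (251 - 18 - q₁)/2
Solve simultaneously:
q₁* = (251 - 2×11 + 18)/3 = 82.33
q₂* = (251 - 2×18 + 11)/3 = 75.33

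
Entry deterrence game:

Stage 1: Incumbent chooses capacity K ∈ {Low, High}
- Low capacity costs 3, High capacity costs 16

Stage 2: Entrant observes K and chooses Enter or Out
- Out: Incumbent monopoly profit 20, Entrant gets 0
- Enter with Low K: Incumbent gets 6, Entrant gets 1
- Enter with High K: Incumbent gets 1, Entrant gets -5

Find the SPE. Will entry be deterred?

SPE: (High, Enter|Low, Out|High); Entry deterred. Incumbent net profit = 4

Work:
After Low K: Entrant enters (1 > 0)
After High K: Entrant stays out (-5 < 0)
Incumbent: Low → 6−3=3, High → 20−16=4
Incumbent chooses High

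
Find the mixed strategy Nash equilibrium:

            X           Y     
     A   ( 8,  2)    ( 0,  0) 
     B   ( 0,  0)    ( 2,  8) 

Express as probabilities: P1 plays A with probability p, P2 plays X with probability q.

p = 0.8, q = 0.2

Work:
Find probabilities that make opponent indifferent:
P2 chooses q to make P1 indifferent between A and B
P1 chooses p to make P2 indifferent between X and Y
Mixed NE: P1 plays (A: 0.8, B: 0.2), P2 plays (X: 0.2, Y: 0.8)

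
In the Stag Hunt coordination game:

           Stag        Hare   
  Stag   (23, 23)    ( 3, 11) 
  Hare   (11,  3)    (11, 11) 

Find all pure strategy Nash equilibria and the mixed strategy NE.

Pure NE: (Stag, Stag) and (Hare, Hare); Mixed NE: p = 0.4, q = 0.4

Work:
Check pure NE:
(Stag, Stag): (23, 23) - no unilateral deviation beneficial
(Hare, Hare): (11, 11) - no unilateral deviation beneficial
Mixed NE: P1 plays Stag with p = 0.4, P2 plays Stag with q = 0.4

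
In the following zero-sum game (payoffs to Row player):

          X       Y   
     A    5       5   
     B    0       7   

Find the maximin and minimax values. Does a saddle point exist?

Maximin = 5, Minimax = 5, Saddle: True

Work:
Row minimums: [5, 0] → maximin = 5
Column maximums: [5, 7] → minimax = 5
Saddle point exists! Game value = 5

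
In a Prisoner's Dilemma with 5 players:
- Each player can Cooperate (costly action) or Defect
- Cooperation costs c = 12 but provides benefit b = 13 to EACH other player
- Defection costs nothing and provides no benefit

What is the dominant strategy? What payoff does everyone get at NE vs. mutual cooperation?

Dominant: Defect; NE payoff = 0; Coop payoff = 40

Work:
Defect dominates (saves cost c = 12, benefit to others is external)
NE: All defect → everyone gets 0
If all cooperate: each receives (4)×13 - 12 = 40
Social dilemma: 40 > 0 but NE gives 0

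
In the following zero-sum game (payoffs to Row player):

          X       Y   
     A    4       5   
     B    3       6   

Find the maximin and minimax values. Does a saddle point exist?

Maximin = 4, Minimax = 4, Saddle: True

Work:
Row minimums: [4, 3] → maximin = 4
Column maximums: [4, 6] → minimax = 4
Saddle point exists! Game value = 4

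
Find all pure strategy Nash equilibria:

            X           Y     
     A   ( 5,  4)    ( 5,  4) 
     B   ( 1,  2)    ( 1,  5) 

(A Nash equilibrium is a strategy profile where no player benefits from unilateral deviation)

Nash equilibrium: (A, X), (A, Y)

Work:
Best responses:
  P1 vs X: payoffs [5, 1] → best response A (payoff 5)
  P1 vs Y: payoffs [5, 1] → best response A (payoff 5)
  P2 vs A: payoffs [4, 4] → best response X/Y (payoff 4)
  P2 vs B: payoffs [2, 5] → best response Y (payoff 5)
Mutual best responses: (A,X), (A,Y) → Nash equilibria.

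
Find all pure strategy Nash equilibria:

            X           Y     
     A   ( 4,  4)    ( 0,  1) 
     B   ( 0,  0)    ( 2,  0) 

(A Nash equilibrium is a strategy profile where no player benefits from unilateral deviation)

Nash equilibrium: (A, X), (B, Y)

Work:
Best responses:
  P1 vs X: payoffs [4, 0] → best response A (payoff 4)
  P1 vs Y: payoffs [0, 2] → best response B (payoff 2)
  P2 vs A: payoffs [4, 1] → best response X (payoff 4)
  P2 vs B: payoffs [0, 0] → best response X/Y (payoff 0)
Mutual best responses: (A,X), (B,Y) → Nash equilibria.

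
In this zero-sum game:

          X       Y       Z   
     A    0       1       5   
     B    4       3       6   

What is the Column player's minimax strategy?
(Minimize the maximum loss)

Column should play Y, value = 3

Work:
Column player minimizes Row's maximum payoff:
Column X: max payoff to Row = 4
Column Y: max payoff to Row = 3
Column Z: max payoff to Row = 6
Minimum is 3, achieved by column Y.
Minimax strategy: Y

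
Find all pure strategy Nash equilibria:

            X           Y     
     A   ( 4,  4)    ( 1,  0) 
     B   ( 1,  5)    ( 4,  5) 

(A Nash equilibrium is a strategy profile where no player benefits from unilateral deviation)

Nash equilibrium: (A, X), (B, Y)

Work:
Best responses:
  P1 vs X: payoffs [4, 1] → best response A (payoff 4)
  P1 vs Y: payoffs [1, 4] → best response B (payoff 4)
  P2 vs A: payoffs [4, 0] → best response X (payoff 4)
  P2 vs B: payoffs [5, 5] → best response X/Y (payoff 5)
Mutual best responses: (A,X), (B,Y) → Nash equilibria.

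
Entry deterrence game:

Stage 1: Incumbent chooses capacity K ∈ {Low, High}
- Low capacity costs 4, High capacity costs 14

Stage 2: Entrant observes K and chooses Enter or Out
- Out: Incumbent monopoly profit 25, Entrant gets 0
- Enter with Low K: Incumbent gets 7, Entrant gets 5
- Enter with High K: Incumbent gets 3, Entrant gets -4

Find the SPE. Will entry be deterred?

SPE: (High, Enter|Low, Out|High); Entry deterred. Incumbent net profit = 11

Work:
After Low K: Entrant enters (5 > 0)
After High K: Entrant stays out (-4 < 0)
Incumbent: Low → 7−4=3, High → 25−14=11
Incumbent chooses High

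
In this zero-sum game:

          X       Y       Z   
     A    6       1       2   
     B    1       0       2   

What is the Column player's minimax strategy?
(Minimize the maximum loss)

Column should play Y, value = 1

Work:
Column player minimizes Row's maximum payoff:
Column X: max payoff to Row = 6
Column Y: max payoff to Row = 1
Column Z: max payoff to Row = 2
Minimum is 1, achieved by column Y.
Minimax strategy: Y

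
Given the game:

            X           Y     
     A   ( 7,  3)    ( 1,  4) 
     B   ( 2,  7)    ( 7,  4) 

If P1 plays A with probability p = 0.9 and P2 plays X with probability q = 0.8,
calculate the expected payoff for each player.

E[P1] = 5.52, E[P2] = 3.52

Work:
E[P1] = p·q·π₁(A,X) + p·(1-q)·π₁(A,Y) + (1-p)·q·π₁(B,X) + (1-p)·(1-q)·π₁(B,Y)
= 0.9·0.8·7 + 0.9·0.2·1 + 0.1·0.8·2 + 0.1·0.2·7
= 5.52

E[P2] = 3.52 (similar calculation)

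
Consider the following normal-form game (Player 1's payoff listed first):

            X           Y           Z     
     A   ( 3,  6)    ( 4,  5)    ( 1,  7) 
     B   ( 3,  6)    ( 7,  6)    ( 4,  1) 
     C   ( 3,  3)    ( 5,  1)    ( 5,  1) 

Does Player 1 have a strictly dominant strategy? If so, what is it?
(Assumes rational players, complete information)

No strictly dominant strategy exists for Player 1

Work:
A strategy strictly dominates another if it gives a strictly higher payoff against every opponent action. Compare each pair of P1's strategies column-by-column:
  A vs B: [3 vs 3, 4 vs 7, 1 vs 4] → A does not strictly dominate B (column X: 3 ≤ 3)
  A vs C: [3 vs 3, 4 vs 5, 1 vs 5] → A does not strictly dominate C (column X: 3 ≤ 3)
  B vs A: [3 vs 3, 7 vs 4, 4 vs 1] → B does not strictly dominate A (column X: 3 ≤ 3)
  B vs C: [3 vs 3, 7 vs 5, 4 vs 5] → B does not strictly dominate C (column X: 3 ≤ 3)
  C vs A: [3 vs 3, 5 vs 4, 5 vs 1] → C does not strictly dominate A (column X: 3 ≤ 3)
  C vs B: [3 vs 3, 5 vs 7, 5 vs 4] → C does not strictly dominate B (column X: 3 ≤ 3)
No single strategy strictly dominates all others → no strictly dominant strategy.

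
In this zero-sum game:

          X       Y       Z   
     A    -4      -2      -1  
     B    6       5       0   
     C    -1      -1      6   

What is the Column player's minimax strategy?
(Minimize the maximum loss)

Column should play Y, value = 5

Work:
Column player minimizes Row's maximum payoff:
Column X: max payoff to Row = 6
Column Y: max payoff to Row = 5
Column Z: max payoff to Row = 6
Minimum is 5, achieved by column Y.
Minimax strategy: Y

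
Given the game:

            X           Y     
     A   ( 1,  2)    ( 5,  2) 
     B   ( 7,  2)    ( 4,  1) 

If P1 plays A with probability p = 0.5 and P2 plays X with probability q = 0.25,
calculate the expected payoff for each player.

E[P1] = 4.375, E[P2] = 1.625

Work:
E[P1] = p·q·π₁(A,X) + p·(1-q)·π₁(A,Y) + (1-p)·q·π₁(B,X) + (1-p)·(1-q)·π₁(B,Y)
= 0.5·0.25·1 + 0.5·0.75·5 + 0.5·0.25·7 + 0.5·0.75·4
= 4.375

E[P2] = 1.625 (similar calculation)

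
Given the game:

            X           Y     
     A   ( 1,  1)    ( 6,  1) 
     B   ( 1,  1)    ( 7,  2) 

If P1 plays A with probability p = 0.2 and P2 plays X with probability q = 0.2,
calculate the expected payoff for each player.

E[P1] = 5.64, E[P2] = 1.64

Work:
E[P1] = p·q·π₁(A,X) + p·(1-q)·π₁(A,Y) + (1-p)·q·π₁(B,X) + (1-p)·(1-q)·π₁(B,Y)
= 0.2·0.2·1 + 0.2·0.8·6 + 0.8·0.2·1 + 0.8·0.8·7
= 5.64

E[P2] = 1.64 (similar calculation)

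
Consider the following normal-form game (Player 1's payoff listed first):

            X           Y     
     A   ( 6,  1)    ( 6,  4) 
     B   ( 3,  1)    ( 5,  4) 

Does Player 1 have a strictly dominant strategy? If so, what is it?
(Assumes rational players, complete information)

Yes, Player 1's strictly dominant strategy is A

Work:
A strategy strictly dominates another if it gives a strictly higher payoff against every opponent action. Compare each pair of P1's strategies column-by-column:
  A vs B: [6 vs 3, 6 vs 5] → A strictly dominates B
  B vs A: [3 vs 6, 5 vs 6] → B does not strictly dominate A (column X: 3 ≤ 6)
A strictly dominates every other strategy → strictly dominant.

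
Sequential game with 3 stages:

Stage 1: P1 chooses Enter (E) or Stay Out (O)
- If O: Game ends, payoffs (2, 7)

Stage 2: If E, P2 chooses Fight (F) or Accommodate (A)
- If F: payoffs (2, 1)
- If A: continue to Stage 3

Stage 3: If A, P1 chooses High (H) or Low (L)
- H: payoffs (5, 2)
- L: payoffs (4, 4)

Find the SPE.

SPE: (E, A, H); Outcome (5, 2)

Work:
Stage 3: P1 chooses H (5 vs 4)
Stage 2: P2: F->1, A->2 (anticipating H). Choose A
Stage 1: P1: O->2, E->5 (anticipating A, H). Choose E
SPE path: E -> A -> H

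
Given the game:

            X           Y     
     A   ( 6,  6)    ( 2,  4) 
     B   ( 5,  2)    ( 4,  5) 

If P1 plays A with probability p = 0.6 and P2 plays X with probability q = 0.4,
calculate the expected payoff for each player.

E[P1] = 3.92, E[P2] = 4.4

Work:
E[P1] = p·q·π₁(A,X) + p·(1-q)·π₁(A,Y) + (1-p)·q·π₁(B,X) + (1-p)·(1-q)·π₁(B,Y)
= 0.6·0.4·6 + 0.6·0.6·2 + 0.4·0.4·5 + 0.4·0.6·4
= 3.92

E[P2] = 4.4 (similar calculation)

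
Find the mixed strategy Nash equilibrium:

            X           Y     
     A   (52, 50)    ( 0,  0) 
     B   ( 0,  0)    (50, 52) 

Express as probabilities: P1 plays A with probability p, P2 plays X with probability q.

p = 0.5098, q = 0.4902

Work:
Find probabilities that make opponent indifferent:
P2 chooses q to make P1 indifferent between A and B
P1 chooses p to make P2 indifferent between X and Y
Mixed NE: P1 plays (A: 0.5098, B: 0.4902), P2 plays (X: 0.4902, Y: 0.5098)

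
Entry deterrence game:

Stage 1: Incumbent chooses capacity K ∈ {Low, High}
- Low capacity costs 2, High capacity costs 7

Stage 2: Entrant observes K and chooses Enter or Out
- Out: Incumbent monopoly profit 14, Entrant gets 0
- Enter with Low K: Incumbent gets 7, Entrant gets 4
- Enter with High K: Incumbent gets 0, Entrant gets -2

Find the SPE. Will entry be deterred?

SPE: (High, Enter|Low, Out|High); Entry deterred. Incumbent net profit = 7

Work:
After Low K: Entrant enters (4 > 0)
After High K: Entrant stays out (-2 < 0)
Incumbent: Low → 7−2=5, High → 14−7=7
Incumbent chooses High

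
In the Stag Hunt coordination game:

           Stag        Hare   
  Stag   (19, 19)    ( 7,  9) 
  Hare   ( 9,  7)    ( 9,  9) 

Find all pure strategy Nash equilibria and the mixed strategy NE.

Pure NE: (Stag, Stag) and (Hare, Hare); Mixed NE: p = 0.1667, q = 0.1667

Work:
Check pure NE:
(Stag, Stag): (19, 19) - no unilateral deviation beneficial
(Hare, Hare): (9, 9) - no unilateral deviation beneficial
Mixed NE: P1 plays Stag with p = 0.1667, P2 plays Stag with q = 0.1667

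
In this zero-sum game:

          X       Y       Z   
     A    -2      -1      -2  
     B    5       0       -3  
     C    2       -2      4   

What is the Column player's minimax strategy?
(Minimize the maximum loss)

Column should play Y, value = 0

Work:
Column player minimizes Row's maximum payoff:
Column X: max payoff to Row = 5
Column Y: max payoff to Row = 0
Column Z: max payoff to Row = 4
Minimum is 0, achieved by column Y.
Minimax strategy: Y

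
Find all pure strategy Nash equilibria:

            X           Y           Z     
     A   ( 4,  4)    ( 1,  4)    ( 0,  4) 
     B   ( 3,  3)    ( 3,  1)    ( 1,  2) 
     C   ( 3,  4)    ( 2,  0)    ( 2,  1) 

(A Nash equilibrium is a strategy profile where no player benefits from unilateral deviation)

Nash equilibrium: (A, X)

Work:
Best responses:
  P1 vs X: payoffs [4, 3, 3] → best response A (payoff 4)
  P1 vs Y: payoffs [1, 3, 2] → best response B (payoff 3)
  P1 vs Z: payoffs [0, 1, 2] → best response C (payoff 2)
  P2 vs A: payoffs [4, 4, 4] → best response X/Y/Z (payoff 4)
  P2 vs B: payoffs [3, 1, 2] → best response X (payoff 3)
  P2 vs C: payoffs [4, 0, 1] → best response X (payoff 4)
Mutual best responses: (A,X) → Nash equilibria.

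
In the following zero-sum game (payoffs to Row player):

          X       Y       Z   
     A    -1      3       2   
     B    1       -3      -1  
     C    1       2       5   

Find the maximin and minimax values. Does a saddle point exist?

Maximin = 1, Minimax = 1, Saddle: True

Work:
Row minimums: [-1, -3, 1] → maximin = 1
Column maximums: [1, 3, 5] → minimax = 1
Saddle point exists! Game value = 1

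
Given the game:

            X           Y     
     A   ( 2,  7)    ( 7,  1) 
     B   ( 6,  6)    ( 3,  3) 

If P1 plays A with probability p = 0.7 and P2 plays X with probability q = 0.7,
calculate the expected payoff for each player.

E[P1] = 3.98, E[P2] = 5.17

Work:
E[P1] = p·q·π₁(A,X) + p·(1-q)·π₁(A,Y) + (1-p)·q·π₁(B,X) + (1-p)·(1-q)·π₁(B,Y)
= 0.7·0.7·2 + 0.7·0.3·7 + 0.3·0.7·6 + 0.3·0.3·3
= 3.98

E[P2] = 5.17 (similar calculation)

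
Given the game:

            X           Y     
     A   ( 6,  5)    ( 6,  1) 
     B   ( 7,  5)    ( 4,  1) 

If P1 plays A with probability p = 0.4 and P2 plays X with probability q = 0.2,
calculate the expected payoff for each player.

E[P1] = 5.16, E[P2] = 1.8

Work:
E[P1] = p·q·π₁(A,X) + p·(1-q)·π₁(A,Y) + (1-p)·q·π₁(B,X) + (1-p)·(1-q)·π₁(B,Y)
= 0.4·0.2·6 + 0.4·0.8·6 + 0.6·0.2·7 + 0.6·0.8·4
= 5.16

E[P2] = 1.8 (similar calculation)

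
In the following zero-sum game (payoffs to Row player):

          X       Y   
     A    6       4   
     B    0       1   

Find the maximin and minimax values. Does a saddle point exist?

Maximin = 4, Minimax = 4, Saddle: True

Work:
Row minimums: [4, 0] → maximin = 4
Column maximums: [6, 4] → minimax = 4
Saddle point exists! Game value = 4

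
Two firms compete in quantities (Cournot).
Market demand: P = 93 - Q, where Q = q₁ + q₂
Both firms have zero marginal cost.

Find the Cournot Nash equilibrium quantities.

q₁* = q₂* = 31.0; P* = 31.0

Work:
Profit: π_i = P·q_i = (a - q_i - q_j)·q_i
FOC: ∂π_i/∂q_i = a - 2q_i - q_j = 0
Reaction function: q_i = (93 - q_j)/2
Symmetry: q* = 93/3 = 31.0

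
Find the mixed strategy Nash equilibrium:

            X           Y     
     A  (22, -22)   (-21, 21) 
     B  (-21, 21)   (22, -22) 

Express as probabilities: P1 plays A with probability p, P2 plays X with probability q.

p = 0.5, q = 0.5

Work:
Find probabilities that make opponent indifferent:
P2 chooses q to make P1 indifferent between A and B
P1 chooses p to make P2 indifferent between X and Y
Mixed NE: P1 plays (A: 0.5, B: 0.5), P2 plays (X: 0.5, Y: 0.5)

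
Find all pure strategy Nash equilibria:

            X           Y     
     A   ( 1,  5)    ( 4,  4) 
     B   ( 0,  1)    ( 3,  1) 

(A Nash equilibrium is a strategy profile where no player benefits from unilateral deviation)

Nash equilibrium: (A, X)

Work:
Best responses:
  P1 vs X: payoffs [1, 0] → best response A (payoff 1)
  P1 vs Y: payoffs [4, 3] → best response A (payoff 4)
  P2 vs A: payoffs [5, 4] → best response X (payoff 5)
  P2 vs B: payoffs [1, 1] → best response X/Y (payoff 1)
Mutual best responses: (A,X) → Nash equilibria.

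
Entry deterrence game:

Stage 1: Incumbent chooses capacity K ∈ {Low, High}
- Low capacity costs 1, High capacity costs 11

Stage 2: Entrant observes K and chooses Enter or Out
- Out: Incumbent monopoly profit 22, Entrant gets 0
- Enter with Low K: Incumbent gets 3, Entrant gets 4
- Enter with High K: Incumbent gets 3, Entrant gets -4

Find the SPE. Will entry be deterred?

SPE: (High, Enter|Low, Out|High); Entry deterred. Incumbent net profit = 11

Work:
After Low K: Entrant enters (4 > 0)
After High K: Entrant stays out (-4 < 0)
Incumbent: Low → 3−1=2, High → 22−11=11
Incumbent chooses High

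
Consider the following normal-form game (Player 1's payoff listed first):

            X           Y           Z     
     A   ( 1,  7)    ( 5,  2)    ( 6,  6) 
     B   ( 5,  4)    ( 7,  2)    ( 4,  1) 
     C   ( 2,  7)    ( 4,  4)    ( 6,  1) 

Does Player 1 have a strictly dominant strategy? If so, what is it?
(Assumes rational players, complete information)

No strictly dominant strategy exists for Player 1

Work:
A strategy strictly dominates another if it gives a strictly higher payoff against every opponent action. Compare each pair of P1's strategies column-by-column:
  A vs B: [1 vs 5, 5 vs 7, 6 vs 4] → A does not strictly dominate B (column X: 1 ≤ 5)
  A vs C: [1 vs 2, 5 vs 4, 6 vs 6] → A does not strictly dominate C (column X: 1 ≤ 2)
  B vs A: [5 vs 1, 7 vs 5, 4 vs 6] → B does not strictly dominate A (column Z: 4 ≤ 6)
  B vs C: [5 vs 2, 7 vs 4, 4 vs 6] → B does not strictly dominate C (column Z: 4 ≤ 6)
  C vs A: [2 vs 1, 4 vs 5, 6 vs 6] → C does not strictly dominate A (column Y: 4 ≤ 5)
  C vs B: [2 vs 5, 4 vs 7, 6 vs 4] → C does not strictly dominate B (column X: 2 ≤ 5)
No single strategy strictly dominates all others → no strictly dominant strategy.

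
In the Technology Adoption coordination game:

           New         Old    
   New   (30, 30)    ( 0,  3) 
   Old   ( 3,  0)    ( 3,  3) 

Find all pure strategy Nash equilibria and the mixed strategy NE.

Pure NE: (New, New) and (Old, Old); Mixed NE: p = 0.1, q = 0.1

Work:
Check pure NE:
(New, New): (30, 30) - no unilateral deviation beneficial
(Old, Old): (3, 3) - no unilateral deviation beneficial
Mixed NE: P1 plays New with p = 0.1, P2 plays New with q = 0.1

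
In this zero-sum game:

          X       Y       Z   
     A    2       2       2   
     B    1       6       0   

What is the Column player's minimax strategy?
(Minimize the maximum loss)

Column should play X or Z (all achieve the minimum), value = 2

Work:
Column player minimizes Row's maximum payoff:
Column X: max payoff to Row = 2
Column Y: max payoff to Row = 6
Column Z: max payoff to Row = 2
Minimum is 2, achieved by columns X, Z (tied).
Each of X or Z is a minimax strategy.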